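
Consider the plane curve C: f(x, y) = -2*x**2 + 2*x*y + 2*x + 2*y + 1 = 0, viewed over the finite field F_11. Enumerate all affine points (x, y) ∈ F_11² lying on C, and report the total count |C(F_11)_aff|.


Affine F_11-points: {(0, 5), (1, 8), (2, 6), (3, 0), (4, 10), (5, 6), (6, 5), (7, 10), (8, 8), (9, 0)}; count = 10.

For each of the 121 pairs (x, y) ∈ F_11², evaluate f(x, y) mod 11. Record the zeros.
  x = 0: [0↦1, 1↦3, 2↦5, 3↦7, 4↦9, 5↦0, 6↦2, 7↦4, 8↦6, 9↦8, 10↦10]  zeros at y ∈ {5}
  x = 1: [0↦1, 1↦5, 2↦9, 3↦2, 4↦6, 5↦10, 6↦3, 7↦7, 8↦0, 9↦4, 10↦8]  zeros at y ∈ {8}
  x = 2: [0↦8, 1↦3, 2↦9, 3↦4, 4↦10, 5↦5, 6↦0, 7↦6, 8↦1, 9↦7, 10↦2]  zeros at y ∈ {6}
  x = 3: [0↦0, 1↦8, 2↦5, 3↦2, 4↦10, 5↦7, 6↦4, 7↦1, 8↦9, 9↦6, 10↦3]  zeros at y ∈ {0}
  x = 4: [0↦10, 1↦9, 2↦8, 3↦7, 4↦6, 5↦5, 6↦4, 7↦3, 8↦2, 9↦1, 10↦0]  zeros at y ∈ {10}
  x = 5: [0↦5, 1↦6, 2↦7, 3↦8, 4↦9, 5↦10, 6↦0, 7↦1, 8↦2, 9↦3, 10↦4]  zeros at y ∈ {6}
  x = 6: [0↦7, 1↦10, 2↦2, 3↦5, 4↦8, 5↦0, 6↦3, 7↦6, 8↦9, 9↦1, 10↦4]  zeros at y ∈ {5}
  x = 7: [0↦5, 1↦10, 2↦4, 3↦9, 4↦3, 5↦8, 6↦2, 7↦7, 8↦1, 9↦6, 10↦0]  zeros at y ∈ {10}
  x = 8: [0↦10, 1↦6, 2↦2, 3↦9, 4↦5, 5↦1, 6↦8, 7↦4, 8↦0, 9↦7, 10↦3]  zeros at y ∈ {8}
  x = 9: [0↦0, 1↦9, 2↦7, 3↦5, 4↦3, 5↦1, 6↦10, 7↦8, 8↦6, 9↦4, 10↦2]  zeros at y ∈ {0}
  x = 10: [0↦8, 1↦8, 2↦8, 3↦8, 4↦8, 5↦8, 6↦8, 7↦8, 8↦8, 9↦8, 10↦8]  zeros at y ∈ ∅
Collecting zeros: affine points = {(0, 5), (1, 8), (2, 6), (3, 0), (4, 10), (5, 6), (6, 5), (7, 10), (8, 8), (9, 0)}.
Total count |C(F_11)_aff| = 10.


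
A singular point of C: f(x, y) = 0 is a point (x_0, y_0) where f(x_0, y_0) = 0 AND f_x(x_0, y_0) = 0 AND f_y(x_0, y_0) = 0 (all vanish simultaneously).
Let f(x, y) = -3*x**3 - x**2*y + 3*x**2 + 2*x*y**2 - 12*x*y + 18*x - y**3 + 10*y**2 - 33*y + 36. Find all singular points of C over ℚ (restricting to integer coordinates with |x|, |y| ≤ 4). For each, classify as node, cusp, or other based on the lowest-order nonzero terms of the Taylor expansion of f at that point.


Singular points: {(0, 3)}; classification: cusp.

Compute partial derivatives:
  f_x = -9*x**2 - 2*x*y + 6*x + 2*y**2 - 12*y + 18.
  f_y = -x**2 + 4*x*y - 12*x - 3*y**2 + 20*y - 33.
Scan x_0 ∈ {−4, ..., 4}. For each x_0, f_y(x_0, y) is a polynomial in y; find its integer roots y ∈ {−4, ..., 4}, then test f_x and f at those candidates.
  x = -4: f_y(-4, y) = -3*y**2 + 4*y - 1; vanishes at y ∈ {1}. (-4, 1): f_x = -152 ≠ 0.
  x = -3: f_y(-3, y) = -3*y**2 + 8*y - 6; no integer root y with |y| ≤ 4.
  x = -2: f_y(-2, y) = -3*y**2 + 12*y - 13; no integer root y with |y| ≤ 4.
  x = -1: f_y(-1, y) = -3*y**2 + 16*y - 22; no integer root y with |y| ≤ 4.
  x = 0: f_y(0, y) = -3*y**2 + 20*y - 33; vanishes at y ∈ {3}. (0, 3): f_x = 0, f = 0 — SINGULAR.
  x = 1: f_y(1, y) = -3*y**2 + 24*y - 46; no integer root y with |y| ≤ 4.
  x = 2: f_y(2, y) = -3*y**2 + 28*y - 61; no integer root y with |y| ≤ 4.
  x = 3: f_y(3, y) = -3*y**2 + 32*y - 78; no integer root y with |y| ≤ 4.
  x = 4: f_y(4, y) = -3*y**2 + 36*y - 97; no integer root y with |y| ≤ 4.
Only singular point on the grid: (0, 3).
Classify: substitute x = 0 + u, y = 3 + v and expand: f = -3*u**3 - u**2*v + 2*u*v**2 - v**3 + v**2.
No constant or linear terms (consistent with a singular point). Quadratic part: v**2. Cubic part: -3*u**3 - u**2*v + 2*u*v**2 - v**3.
The quadratic part v**2 is a perfect square, so there is a single (double) tangent line v = 0, i.e. y = 3. Restricting the cubic part to that line (v = 0) leaves -3*u**3 ≠ 0, so f is not divisible by v and the branch is v² ≈ 3*u**3 to lowest order — this is a cusp.
Classification: cusp.


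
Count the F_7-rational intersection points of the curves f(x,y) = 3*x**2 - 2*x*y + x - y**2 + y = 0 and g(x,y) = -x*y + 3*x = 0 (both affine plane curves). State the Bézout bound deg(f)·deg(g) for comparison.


Common zeros: {(0, 0), (0, 1)}; count = 2; Bézout bound = 4.

deg(f) = 2, deg(g) = 2, so Bézout bound = 4.
Scan x ∈ F_7. For each x, list the y ∈ F_7 with f(x, y) ≡ 0 and those with g(x, y) ≡ 0 (mod 7); the common zeros in that column are the intersection.
  x = 0: f ≡ 0 at y ∈ {0, 1}; g ≡ 0 at y ∈ {0, 1, 2, 3, 4, 5, 6}; common: {0, 1}.
  x = 1: f ≡ 0 at y ∈ ∅; g ≡ 0 at y ∈ {3}; common: ∅.
  x = 2: f ≡ 0 at y ∈ {0, 4}; g ≡ 0 at y ∈ {3}; common: ∅.
  x = 3: f ≡ 0 at y ∈ ∅; g ≡ 0 at y ∈ {3}; common: ∅.
  x = 4: f ≡ 0 at y ∈ ∅; g ≡ 0 at y ∈ {3}; common: ∅.
  x = 5: f ≡ 0 at y ∈ {1, 4}; g ≡ 0 at y ∈ {3}; common: ∅.
  x = 6: f ≡ 0 at y ∈ ∅; g ≡ 0 at y ∈ {3}; common: ∅.
Collecting: common zeros = {(0, 0), (0, 1)}, so the count is 2.
Comparison with the Bézout bound: 2 ≤ 4 = deg(f)·deg(g), as expected for curves with no common component (the affine F_7-count falls short of the bound because intersections may lie at infinity, over extension fields, or carry multiplicity).


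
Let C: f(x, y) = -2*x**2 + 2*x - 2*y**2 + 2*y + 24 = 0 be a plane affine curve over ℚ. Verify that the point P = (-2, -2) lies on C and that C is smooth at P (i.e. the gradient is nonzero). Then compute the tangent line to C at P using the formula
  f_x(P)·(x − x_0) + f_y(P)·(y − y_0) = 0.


Tangent line at P: 10*x + 10*y + 40 = 0.

Step 1: f(-2, -2) = 0, so P lies on C.
Step 2: partial derivatives
  f_x(x, y) = 2 - 4*x, f_y(x, y) = 2 - 4*y.
  f_x(P) = 10, f_y(P) = 10 (gradient nonzero, so P is smooth).
Step 3: tangent line at P: 10·(x − -2) + 10·(y − -2) = 0.
Expanding: 10*x + 10*y + 40 = 0.


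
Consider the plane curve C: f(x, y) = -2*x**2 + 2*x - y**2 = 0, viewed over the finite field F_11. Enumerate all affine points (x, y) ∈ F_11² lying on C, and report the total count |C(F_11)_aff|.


Affine F_11-points: {(0, 0), (1, 0), (4, 3), (4, 8), (5, 2), (5, 9), (7, 2), (7, 9), (8, 3), (8, 8)}; count = 10.

For each of the 121 pairs (x, y) ∈ F_11², evaluate f(x, y) mod 11. Record the zeros.
  x = 0: [0↦0, 1↦10, 2↦7, 3↦2, 4↦6, 5↦8, 6↦8, 7↦6, 8↦2, 9↦7, 10↦10]  zeros at y ∈ {0}
  x = 1: [0↦0, 1↦10, 2↦7, 3↦2, 4↦6, 5↦8, 6↦8, 7↦6, 8↦2, 9↦7, 10↦10]  zeros at y ∈ {0}
  x = 2: [0↦7, 1↦6, 2↦3, 3↦9, 4↦2, 5↦4, 6↦4, 7↦2, 8↦9, 9↦3, 10↦6]  zeros at y ∈ ∅
  x = 3: [0↦10, 1↦9, 2↦6, 3↦1, 4↦5, 5↦7, 6↦7, 7↦5, 8↦1, 9↦6, 10↦9]  zeros at y ∈ ∅
  x = 4: [0↦9, 1↦8, 2↦5, 3↦0, 4↦4, 5↦6, 6↦6, 7↦4, 8↦0, 9↦5, 10↦8]  zeros at y ∈ {3, 8}
  x = 5: [0↦4, 1↦3, 2↦0, 3↦6, 4↦10, 5↦1, 6↦1, 7↦10, 8↦6, 9↦0, 10↦3]  zeros at y ∈ {2, 9}
  x = 6: [0↦6, 1↦5, 2↦2, 3↦8, 4↦1, 5↦3, 6↦3, 7↦1, 8↦8, 9↦2, 10↦5]  zeros at y ∈ ∅
  x = 7: [0↦4, 1↦3, 2↦0, 3↦6, 4↦10, 5↦1, 6↦1, 7↦10, 8↦6, 9↦0, 10↦3]  zeros at y ∈ {2, 9}
  x = 8: [0↦9, 1↦8, 2↦5, 3↦0, 4↦4, 5↦6, 6↦6, 7↦4, 8↦0, 9↦5, 10↦8]  zeros at y ∈ {3, 8}
  x = 9: [0↦10, 1↦9, 2↦6, 3↦1, 4↦5, 5↦7, 6↦7, 7↦5, 8↦1, 9↦6, 10↦9]  zeros at y ∈ ∅
  x = 10: [0↦7, 1↦6, 2↦3, 3↦9, 4↦2, 5↦4, 6↦4, 7↦2, 8↦9, 9↦3, 10↦6]  zeros at y ∈ ∅
Collecting zeros: affine points = {(0, 0), (1, 0), (4, 3), (4, 8), (5, 2), (5, 9), (7, 2), (7, 9), (8, 3), (8, 8)}.
Total count |C(F_11)_aff| = 10.


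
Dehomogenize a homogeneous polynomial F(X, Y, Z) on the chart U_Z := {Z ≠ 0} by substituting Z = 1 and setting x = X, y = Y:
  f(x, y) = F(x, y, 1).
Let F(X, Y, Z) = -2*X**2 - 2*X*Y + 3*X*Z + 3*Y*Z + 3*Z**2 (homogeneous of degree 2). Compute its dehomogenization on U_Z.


f(x, y) = -2*x**2 - 2*x*y + 3*x + 3*y + 3

On U_Z we set Z = 1. Each monomial c·X^i·Y^j·Z^k in F becomes c·x^i·y^j·1^k = c·x^i·y^j.
Substituting Z = 1: F(X, Y, 1) = -2*x**2 - 2*x*y + 3*x + 3*y + 3.
Note: deg(f) ≤ deg(F) = 2; strict inequality happens when F is divisible by Z (lost terms).


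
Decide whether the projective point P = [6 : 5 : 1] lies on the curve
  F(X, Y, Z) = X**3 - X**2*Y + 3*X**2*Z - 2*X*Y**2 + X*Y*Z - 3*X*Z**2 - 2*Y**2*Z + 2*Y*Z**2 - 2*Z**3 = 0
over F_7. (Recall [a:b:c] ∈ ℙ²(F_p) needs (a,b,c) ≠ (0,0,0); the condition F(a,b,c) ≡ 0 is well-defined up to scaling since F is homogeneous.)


F(6,5,1) ≡ 3 (mod 7); P is NOT on the curve.

Evaluate F(6, 5, 1) term-by-term (mod 7).
  X**3 ↦ 1·216·1·1 = 216
  -X**2*Y ↦ -1·36·5·1 = -180
  3*X**2*Z ↦ 3·36·1·1 = 108
  -2*X*Y**2 ↦ -2·6·25·1 = -300
  X*Y*Z ↦ 1·6·5·1 = 30
  -3*X*Z**2 ↦ -3·6·1·1 = -18
  -2*Y**2*Z ↦ -2·1·25·1 = -50
  2*Y*Z**2 ↦ 2·1·5·1 = 10
  -2*Z**3 ↦ -2·1·1·1 = -2
Sum: F(6, 5, 1) = (216) + (-180) + (108) + (-300) + (30) + (-18) + (-50) + (10) + (-2) = -186.
Reducing mod 7: -186 ≡ 3 (mod 7).
Since F(a, b, c) ≡ 3 ≠ 0 (mod 7), P does NOT lie on the curve.


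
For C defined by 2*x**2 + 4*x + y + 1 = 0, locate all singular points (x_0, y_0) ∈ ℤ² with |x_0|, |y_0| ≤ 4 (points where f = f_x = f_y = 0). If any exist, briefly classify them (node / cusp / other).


No singular points in the scanned grid; C is smooth there.

Compute partial derivatives:
  f_x = 4*x + 4.
  f_y = 1.
f_y = 1 is a nonzero constant, so f_y never vanishes: no point (x, y) can satisfy f = f_x = f_y = 0. In particular no (x, y) ∈ {−4, ..., 4}² is singular; the curve is smooth.


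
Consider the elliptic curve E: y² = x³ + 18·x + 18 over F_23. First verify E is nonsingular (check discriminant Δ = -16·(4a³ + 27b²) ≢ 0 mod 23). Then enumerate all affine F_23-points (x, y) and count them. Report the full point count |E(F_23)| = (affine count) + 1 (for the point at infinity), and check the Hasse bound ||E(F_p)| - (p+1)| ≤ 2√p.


Affine points = {(0, 8), (0, 15), (2, 4), (2, 19), (4, 4), (4, 19), (5, 7), (5, 16), (7, 2), (7, 21), (9, 9), (9, 14), (10, 5), (10, 18), (11, 11), (11, 12), (14, 1), (14, 22), (15, 11), (15, 12), (16, 3), (16, 20), (17, 4), (17, 19), (20, 11), (20, 12)}; affine count = 26; |E(F_23)| = 27.

Discriminant check: Δ ∝ 4a³ + 27b² = 4·18³ + 27·18² = 4·5832 + 27·324 ≡ 14 (mod 23). Nonzero ⇒ E is nonsingular.
For each x ∈ F_23, compute rhs = x³ + 18·x + 18 mod 23, then count y ∈ F_23 with y² ≡ rhs.
  x = 0: rhs = 18, matching y values: 8, 15 (2 points).
  x = 1: rhs = 14, matching y values: none (0 points).
  x = 2: rhs = 16, matching y values: 4, 19 (2 points).
  x = 3: rhs = 7, matching y values: none (0 points).
  x = 4: rhs = 16, matching y values: 4, 19 (2 points).
  x = 5: rhs = 3, matching y values: 7, 16 (2 points).
  x = 6: rhs = 20, matching y values: none (0 points).
  x = 7: rhs = 4, matching y values: 2, 21 (2 points).
  x = 8: rhs = 7, matching y values: none (0 points).
  x = 9: rhs = 12, matching y values: 9, 14 (2 points).
  x = 10: rhs = 2, matching y values: 5, 18 (2 points).
  x = 11: rhs = 6, matching y values: 11, 12 (2 points).
  x = 12: rhs = 7, matching y values: none (0 points).
  x = 13: rhs = 11, matching y values: none (0 points).
  x = 14: rhs = 1, matching y values: 1, 22 (2 points).
  x = 15: rhs = 6, matching y values: 11, 12 (2 points).
  x = 16: rhs = 9, matching y values: 3, 20 (2 points).
  x = 17: rhs = 16, matching y values: 4, 19 (2 points).
  x = 18: rhs = 10, matching y values: none (0 points).
  x = 19: rhs = 20, matching y values: none (0 points).
  x = 20: rhs = 6, matching y values: 11, 12 (2 points).
  x = 21: rhs = 20, matching y values: none (0 points).
  x = 22: rhs = 22, matching y values: none (0 points).
Total affine count: 26.
Full point count |E(F_23)| = 26 + 1 = 27.
Hasse bound: |27 − (23+1)| = |3| = 3 ≤ 2√23 ≈ 9.5917 ✓.


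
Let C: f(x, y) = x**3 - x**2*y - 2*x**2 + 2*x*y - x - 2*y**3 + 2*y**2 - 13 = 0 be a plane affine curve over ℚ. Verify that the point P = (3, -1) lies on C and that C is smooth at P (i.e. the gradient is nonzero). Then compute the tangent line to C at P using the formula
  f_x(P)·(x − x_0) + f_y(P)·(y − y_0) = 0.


Tangent line at P: 18*x - 13*y - 67 = 0.

Step 1: f(3, -1) = 0, so P lies on C.
Step 2: partial derivatives
  f_x(x, y) = 3*x**2 - 2*x*y - 4*x + 2*y - 1, f_y(x, y) = -x**2 + 2*x - 6*y**2 + 4*y.
  f_x(P) = 18, f_y(P) = -13 (gradient nonzero, so P is smooth).
Step 3: tangent line at P: 18·(x − 3) + -13·(y − -1) = 0.
Expanding: 18*x - 13*y - 67 = 0.


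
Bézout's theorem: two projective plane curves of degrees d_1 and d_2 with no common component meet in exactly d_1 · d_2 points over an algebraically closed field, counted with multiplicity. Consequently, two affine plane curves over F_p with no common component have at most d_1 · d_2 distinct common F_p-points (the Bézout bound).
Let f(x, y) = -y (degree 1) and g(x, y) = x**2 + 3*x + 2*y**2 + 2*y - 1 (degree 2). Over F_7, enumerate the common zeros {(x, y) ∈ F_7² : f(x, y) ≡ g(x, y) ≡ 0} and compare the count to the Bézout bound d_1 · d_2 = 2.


Common zeros: ∅; count = 0; Bézout bound = 2.

deg(f) = 1, deg(g) = 2, so Bézout bound = 2.
Scan x ∈ F_7. For each x, list the y ∈ F_7 with f(x, y) ≡ 0 and those with g(x, y) ≡ 0 (mod 7); the common zeros in that column are the intersection.
  x = 0: f ≡ 0 at y ∈ {0}; g ≡ 0 at y ∈ ∅; common: ∅.
  x = 1: f ≡ 0 at y ∈ {0}; g ≡ 0 at y ∈ {1, 5}; common: ∅.
  x = 2: f ≡ 0 at y ∈ {0}; g ≡ 0 at y ∈ {2, 4}; common: ∅.
  x = 3: f ≡ 0 at y ∈ {0}; g ≡ 0 at y ∈ {1, 5}; common: ∅.
  x = 4: f ≡ 0 at y ∈ {0}; g ≡ 0 at y ∈ ∅; common: ∅.
  x = 5: f ≡ 0 at y ∈ {0}; g ≡ 0 at y ∈ {3}; common: ∅.
  x = 6: f ≡ 0 at y ∈ {0}; g ≡ 0 at y ∈ {3}; common: ∅.
Collecting: common zeros = ∅, so the count is 0.
Comparison with the Bézout bound: 0 ≤ 2 = deg(f)·deg(g), as expected for curves with no common component (the affine F_7-count falls short of the bound because intersections may lie at infinity, over extension fields, or carry multiplicity).


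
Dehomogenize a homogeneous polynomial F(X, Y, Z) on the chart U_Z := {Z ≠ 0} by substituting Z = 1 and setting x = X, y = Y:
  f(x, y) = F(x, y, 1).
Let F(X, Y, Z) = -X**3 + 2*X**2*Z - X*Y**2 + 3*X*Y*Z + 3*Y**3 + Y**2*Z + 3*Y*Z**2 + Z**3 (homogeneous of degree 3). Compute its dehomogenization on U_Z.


f(x, y) = -x**3 + 2*x**2 - x*y**2 + 3*x*y + 3*y**3 + y**2 + 3*y + 1

On U_Z we set Z = 1. Each monomial c·X^i·Y^j·Z^k in F becomes c·x^i·y^j·1^k = c·x^i·y^j.
Substituting Z = 1: F(X, Y, 1) = -x**3 + 2*x**2 - x*y**2 + 3*x*y + 3*y**3 + y**2 + 3*y + 1.
Note: deg(f) ≤ deg(F) = 3; strict inequality happens when F is divisible by Z (lost terms).


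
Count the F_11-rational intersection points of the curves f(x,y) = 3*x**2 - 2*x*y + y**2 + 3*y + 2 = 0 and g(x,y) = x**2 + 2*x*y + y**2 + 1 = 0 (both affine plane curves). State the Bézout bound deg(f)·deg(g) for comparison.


Common zeros: ∅; count = 0; Bézout bound = 4.

deg(f) = 2, deg(g) = 2, so Bézout bound = 4.
Scan x ∈ F_11. For each x, list the y ∈ F_11 with f(x, y) ≡ 0 and those with g(x, y) ≡ 0 (mod 11); the common zeros in that column are the intersection.
  x = 0: f ≡ 0 at y ∈ {9, 10}; g ≡ 0 at y ∈ ∅; common: ∅.
  x = 1: f ≡ 0 at y ∈ {2, 8}; g ≡ 0 at y ∈ ∅; common: ∅.
  x = 2: f ≡ 0 at y ∈ {6}; g ≡ 0 at y ∈ ∅; common: ∅.
  x = 3: f ≡ 0 at y ∈ {4, 10}; g ≡ 0 at y ∈ ∅; common: ∅.
  x = 4: f ≡ 0 at y ∈ {2, 3}; g ≡ 0 at y ∈ ∅; common: ∅.
  x = 5: f ≡ 0 at y ∈ {0, 7}; g ≡ 0 at y ∈ ∅; common: ∅.
  x = 6: f ≡ 0 at y ∈ {0, 9}; g ≡ 0 at y ∈ ∅; common: ∅.
  x = 7: f ≡ 0 at y ∈ {4, 7}; g ≡ 0 at y ∈ ∅; common: ∅.
  x = 8: f ≡ 0 at y ∈ {5, 8}; g ≡ 0 at y ∈ ∅; common: ∅.
  x = 9: f ≡ 0 at y ∈ {1, 3}; g ≡ 0 at y ∈ ∅; common: ∅.
  x = 10: f ≡ 0 at y ∈ {1, 5}; g ≡ 0 at y ∈ ∅; common: ∅.
Collecting: common zeros = ∅, so the count is 0.
Comparison with the Bézout bound: 0 ≤ 4 = deg(f)·deg(g), as expected for curves with no common component (the affine F_11-count falls short of the bound because intersections may lie at infinity, over extension fields, or carry multiplicity).


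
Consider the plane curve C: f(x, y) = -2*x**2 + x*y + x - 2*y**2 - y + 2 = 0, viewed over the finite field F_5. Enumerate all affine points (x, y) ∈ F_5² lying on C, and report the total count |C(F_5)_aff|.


Affine F_5-points: {(2, 1), (2, 2), (3, 3), (4, 1), (4, 3)}; count = 5.

For each of the 25 pairs (x, y) ∈ F_5², evaluate f(x, y) mod 5. Record the zeros.
  x = 0: [0↦2, 1↦4, 2↦2, 3↦1, 4↦1]  zeros at y ∈ ∅
  x = 1: [0↦1, 1↦4, 2↦3, 3↦3, 4↦4]  zeros at y ∈ ∅
  x = 2: [0↦1, 1↦0, 2↦0, 3↦1, 4↦3]  zeros at y ∈ {1, 2}
  x = 3: [0↦2, 1↦2, 2↦3, 3↦0, 4↦3]  zeros at y ∈ {3}
  x = 4: [0↦4, 1↦0, 2↦2, 3↦0, 4↦4]  zeros at y ∈ {1, 3}
Collecting zeros: affine points = {(2, 1), (2, 2), (3, 3), (4, 1), (4, 3)}.
Total count |C(F_5)_aff| = 5.


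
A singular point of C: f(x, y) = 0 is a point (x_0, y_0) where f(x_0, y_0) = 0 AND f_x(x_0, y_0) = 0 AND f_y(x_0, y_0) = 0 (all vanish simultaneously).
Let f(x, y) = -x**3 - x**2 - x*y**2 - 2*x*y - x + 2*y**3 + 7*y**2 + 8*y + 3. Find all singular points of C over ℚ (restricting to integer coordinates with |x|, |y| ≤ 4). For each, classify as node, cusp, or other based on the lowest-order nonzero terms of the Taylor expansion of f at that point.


Singular points: {(0, -1)}; classification: node.

Compute partial derivatives:
  f_x = -3*x**2 - 2*x - y**2 - 2*y - 1.
  f_y = -2*x*y - 2*x + 6*y**2 + 14*y + 8.
Scan x_0 ∈ {−4, ..., 4}. For each x_0, f_y(x_0, y) is a polynomial in y; find its integer roots y ∈ {−4, ..., 4}, then test f_x and f at those candidates.
  x = -4: f_y(-4, y) = 6*y**2 + 22*y + 16; vanishes at y ∈ {-1}. (-4, -1): f_x = -40 ≠ 0.
  x = -3: f_y(-3, y) = 6*y**2 + 20*y + 14; vanishes at y ∈ {-1}. (-3, -1): f_x = -21 ≠ 0.
  x = -2: f_y(-2, y) = 6*y**2 + 18*y + 12; vanishes at y ∈ {-2, -1}. (-2, -2): f_x = -9 ≠ 0; (-2, -1): f_x = -8 ≠ 0.
  x = -1: f_y(-1, y) = 6*y**2 + 16*y + 10; vanishes at y ∈ {-1}. (-1, -1): f_x = -1 ≠ 0.
  x = 0: f_y(0, y) = 6*y**2 + 14*y + 8; vanishes at y ∈ {-1}. (0, -1): f_x = 0, f = 0 — SINGULAR.
  x = 1: f_y(1, y) = 6*y**2 + 12*y + 6; vanishes at y ∈ {-1}. (1, -1): f_x = -5 ≠ 0.
  x = 2: f_y(2, y) = 6*y**2 + 10*y + 4; vanishes at y ∈ {-1}. (2, -1): f_x = -16 ≠ 0.
  x = 3: f_y(3, y) = 6*y**2 + 8*y + 2; vanishes at y ∈ {-1}. (3, -1): f_x = -33 ≠ 0.
  x = 4: f_y(4, y) = 6*y**2 + 6*y; vanishes at y ∈ {-1, 0}. (4, -1): f_x = -56 ≠ 0; (4, 0): f_x = -57 ≠ 0.
Only singular point on the grid: (0, -1).
Classify: substitute x = 0 + u, y = -1 + v and expand: f = -u**3 - u**2 - u*v**2 + 2*v**3 + v**2.
No constant or linear terms (consistent with a singular point). Quadratic part: -u**2 + v**2. Cubic part: -u**3 - u*v**2 + 2*v**3.
The quadratic part v**2 - u**2 = (v − u)(v + u) splits into two distinct linear factors, so there are two distinct tangent lines y − -1 = ±(x − 0) — this is a node (ordinary double point).
Classification: node.


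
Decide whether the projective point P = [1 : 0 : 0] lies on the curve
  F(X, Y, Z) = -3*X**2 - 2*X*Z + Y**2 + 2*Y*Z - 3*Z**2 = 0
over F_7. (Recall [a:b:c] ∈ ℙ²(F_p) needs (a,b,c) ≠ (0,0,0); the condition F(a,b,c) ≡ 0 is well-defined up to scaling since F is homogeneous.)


F(1,0,0) ≡ 4 (mod 7); P is NOT on the curve.

Evaluate F(1, 0, 0) term-by-term (mod 7).
  -3*X**2 ↦ -3·1·1·1 = -3
  -2*X*Z ↦ -2·1·1·0 = 0
  Y**2 ↦ 1·1·0·1 = 0
  2*Y*Z ↦ 2·1·0·0 = 0
  -3*Z**2 ↦ -3·1·1·0 = 0
Sum: F(1, 0, 0) = (-3) + (0) + (0) + (0) + (0) = -3.
Reducing mod 7: -3 ≡ 4 (mod 7).
Since F(a, b, c) ≡ 4 ≠ 0 (mod 7), P does NOT lie on the curve.


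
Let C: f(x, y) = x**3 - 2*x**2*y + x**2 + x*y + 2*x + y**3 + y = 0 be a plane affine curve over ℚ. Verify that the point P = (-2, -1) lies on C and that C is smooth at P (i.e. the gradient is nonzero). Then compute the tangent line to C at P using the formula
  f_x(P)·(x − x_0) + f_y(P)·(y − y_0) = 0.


Tangent line at P: x - 6*y - 4 = 0.

Step 1: f(-2, -1) = 0, so P lies on C.
Step 2: partial derivatives
  f_x(x, y) = 3*x**2 - 4*x*y + 2*x + y + 2, f_y(x, y) = -2*x**2 + x + 3*y**2 + 1.
  f_x(P) = 1, f_y(P) = -6 (gradient nonzero, so P is smooth).
Step 3: tangent line at P: 1·(x − -2) + -6·(y − -1) = 0.
Expanding: x - 6*y - 4 = 0.


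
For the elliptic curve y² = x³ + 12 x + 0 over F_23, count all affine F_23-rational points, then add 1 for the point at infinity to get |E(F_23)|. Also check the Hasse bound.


Affine points = {(0, 0), (1, 6), (1, 17), (2, 3), (2, 20), (5, 1), (5, 22), (6, 9), (6, 14), (7, 6), (7, 17), (9, 3), (9, 20), (10, 4), (10, 19), (12, 3), (12, 20), (15, 6), (15, 17), (19, 7), (19, 16), (20, 11), (20, 12)}; affine count = 23; |E(F_23)| = 24.

Discriminant check: Δ ∝ 4a³ + 27b² = 4·12³ + 27·0² = 4·1728 + 27·0 ≡ 12 (mod 23). Nonzero ⇒ E is nonsingular.
For each x ∈ F_23, compute rhs = x³ + 12·x + 0 mod 23, then count y ∈ F_23 with y² ≡ rhs.
  x = 0: rhs = 0, matching y values: 0 (1 points).
  x = 1: rhs = 13, matching y values: 6, 17 (2 points).
  x = 2: rhs = 9, matching y values: 3, 20 (2 points).
  x = 3: rhs = 17, matching y values: none (0 points).
  x = 4: rhs = 20, matching y values: none (0 points).
  x = 5: rhs = 1, matching y values: 1, 22 (2 points).
  x = 6: rhs = 12, matching y values: 9, 14 (2 points).
  x = 7: rhs = 13, matching y values: 6, 17 (2 points).
  x = 8: rhs = 10, matching y values: none (0 points).
  x = 9: rhs = 9, matching y values: 3, 20 (2 points).
  x = 10: rhs = 16, matching y values: 4, 19 (2 points).
  x = 11: rhs = 14, matching y values: none (0 points).
  x = 12: rhs = 9, matching y values: 3, 20 (2 points).
  x = 13: rhs = 7, matching y values: none (0 points).
  x = 14: rhs = 14, matching y values: none (0 points).
  x = 15: rhs = 13, matching y values: 6, 17 (2 points).
  x = 16: rhs = 10, matching y values: none (0 points).
  x = 17: rhs = 11, matching y values: none (0 points).
  x = 18: rhs = 22, matching y values: none (0 points).
  x = 19: rhs = 3, matching y values: 7, 16 (2 points).
  x = 20: rhs = 6, matching y values: 11, 12 (2 points).
  x = 21: rhs = 14, matching y values: none (0 points).
  x = 22: rhs = 10, matching y values: none (0 points).
Total affine count: 23.
Full point count |E(F_23)| = 23 + 1 = 24.
Hasse bound: |24 − (23+1)| = |0| = 0 ≤ 2√23 ≈ 9.5917 ✓.


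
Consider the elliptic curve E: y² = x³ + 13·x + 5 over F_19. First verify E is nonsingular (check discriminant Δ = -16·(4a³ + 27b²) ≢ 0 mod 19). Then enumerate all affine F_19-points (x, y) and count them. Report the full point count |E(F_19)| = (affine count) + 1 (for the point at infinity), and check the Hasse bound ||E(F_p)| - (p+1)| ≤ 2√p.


Affine points = {(0, 9), (0, 10), (1, 0), (2, 1), (2, 18), (4, 8), (4, 11), (5, 9), (5, 10), (11, 4), (11, 15), (14, 9), (14, 10), (17, 3), (17, 16)}; affine count = 15; |E(F_19)| = 16.

Discriminant check: Δ ∝ 4a³ + 27b² = 4·13³ + 27·5² = 4·2197 + 27·25 ≡ 1 (mod 19). Nonzero ⇒ E is nonsingular.
For each x ∈ F_19, compute rhs = x³ + 13·x + 5 mod 19, then count y ∈ F_19 with y² ≡ rhs.
  x = 0: rhs = 5, matching y values: 9, 10 (2 points).
  x = 1: rhs = 0, matching y values: 0 (1 points).
  x = 2: rhs = 1, matching y values: 1, 18 (2 points).
  x = 3: rhs = 14, matching y values: none (0 points).
  x = 4: rhs = 7, matching y values: 8, 11 (2 points).
  x = 5: rhs = 5, matching y values: 9, 10 (2 points).
  x = 6: rhs = 14, matching y values: none (0 points).
  x = 7: rhs = 2, matching y values: none (0 points).
  x = 8: rhs = 13, matching y values: none (0 points).
  x = 9: rhs = 15, matching y values: none (0 points).
  x = 10: rhs = 14, matching y values: none (0 points).
  x = 11: rhs = 16, matching y values: 4, 15 (2 points).
  x = 12: rhs = 8, matching y values: none (0 points).
  x = 13: rhs = 15, matching y values: none (0 points).
  x = 14: rhs = 5, matching y values: 9, 10 (2 points).
  x = 15: rhs = 3, matching y values: none (0 points).
  x = 16: rhs = 15, matching y values: none (0 points).
  x = 17: rhs = 9, matching y values: 3, 16 (2 points).
  x = 18: rhs = 10, matching y values: none (0 points).
Total affine count: 15.
Full point count |E(F_19)| = 15 + 1 = 16.
Hasse bound: |16 − (19+1)| = |-4| = 4 ≤ 2√19 ≈ 8.7178 ✓.


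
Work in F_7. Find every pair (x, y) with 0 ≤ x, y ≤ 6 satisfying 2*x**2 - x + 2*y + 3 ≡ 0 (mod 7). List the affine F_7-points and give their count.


Affine F_7-points: {(0, 2), (1, 5), (2, 6), (3, 5), (4, 2), (5, 4), (6, 4)}; count = 7.

For each of the 49 pairs (x, y) ∈ F_7², evaluate f(x, y) mod 7. Record the zeros.
  x = 0: [0↦3, 1↦5, 2↦0, 3↦2, 4↦4, 5↦6, 6↦1]  zeros at y ∈ {2}
  x = 1: [0↦4, 1↦6, 2↦1, 3↦3, 4↦5, 5↦0, 6↦2]  zeros at y ∈ {5}
  x = 2: [0↦2, 1↦4, 2↦6, 3↦1, 4↦3, 5↦5, 6↦0]  zeros at y ∈ {6}
  x = 3: [0↦4, 1↦6, 2↦1, 3↦3, 4↦5, 5↦0, 6↦2]  zeros at y ∈ {5}
  x = 4: [0↦3, 1↦5, 2↦0, 3↦2, 4↦4, 5↦6, 6↦1]  zeros at y ∈ {2}
  x = 5: [0↦6, 1↦1, 2↦3, 3↦5, 4↦0, 5↦2, 6↦4]  zeros at y ∈ {4}
  x = 6: [0↦6, 1↦1, 2↦3, 3↦5, 4↦0, 5↦2, 6↦4]  zeros at y ∈ {4}
Collecting zeros: affine points = {(0, 2), (1, 5), (2, 6), (3, 5), (4, 2), (5, 4), (6, 4)}.
Total count |C(F_7)_aff| = 7.


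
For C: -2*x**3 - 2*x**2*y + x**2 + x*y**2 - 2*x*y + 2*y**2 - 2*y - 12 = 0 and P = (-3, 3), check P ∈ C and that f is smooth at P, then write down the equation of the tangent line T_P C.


Tangent line at P: -21*x - 20*y - 3 = 0.

Step 1: f(-3, 3) = 0, so P lies on C.
Step 2: partial derivatives
  f_x(x, y) = -6*x**2 - 4*x*y + 2*x + y**2 - 2*y, f_y(x, y) = -2*x**2 + 2*x*y - 2*x + 4*y - 2.
  f_x(P) = -21, f_y(P) = -20 (gradient nonzero, so P is smooth).
Step 3: tangent line at P: -21·(x − -3) + -20·(y − 3) = 0.
Expanding: -21*x - 20*y - 3 = 0.


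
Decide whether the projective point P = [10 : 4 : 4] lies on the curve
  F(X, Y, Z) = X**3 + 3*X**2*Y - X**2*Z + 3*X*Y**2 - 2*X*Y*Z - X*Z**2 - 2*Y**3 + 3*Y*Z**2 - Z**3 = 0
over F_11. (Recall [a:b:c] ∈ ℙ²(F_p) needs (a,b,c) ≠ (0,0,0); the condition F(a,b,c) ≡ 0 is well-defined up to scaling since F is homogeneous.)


F(10,4,4) ≡ 7 (mod 11); P is NOT on the curve.

Evaluate F(10, 4, 4) term-by-term (mod 11).
  X**3 ↦ 1·1000·1·1 = 1000
  3*X**2*Y ↦ 3·100·4·1 = 1200
  -X**2*Z ↦ -1·100·1·4 = -400
  3*X*Y**2 ↦ 3·10·16·1 = 480
  -2*X*Y*Z ↦ -2·10·4·4 = -320
  -X*Z**2 ↦ -1·10·1·16 = -160
  -2*Y**3 ↦ -2·1·64·1 = -128
  3*Y*Z**2 ↦ 3·1·4·16 = 192
  -Z**3 ↦ -1·1·1·64 = -64
Sum: F(10, 4, 4) = (1000) + (1200) + (-400) + (480) + (-320) + (-160) + (-128) + (192) + (-64) = 1800.
Reducing mod 11: 1800 ≡ 7 (mod 11).
Since F(a, b, c) ≡ 7 ≠ 0 (mod 11), P does NOT lie on the curve.


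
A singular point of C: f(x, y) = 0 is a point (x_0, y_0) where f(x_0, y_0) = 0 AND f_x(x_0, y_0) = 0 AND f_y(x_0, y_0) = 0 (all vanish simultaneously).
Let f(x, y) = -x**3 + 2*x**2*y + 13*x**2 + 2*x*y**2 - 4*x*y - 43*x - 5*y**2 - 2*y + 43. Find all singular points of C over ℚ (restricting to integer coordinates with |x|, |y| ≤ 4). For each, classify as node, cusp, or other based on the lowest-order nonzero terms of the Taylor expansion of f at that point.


Singular points: {(3, -2)}; classification: cusp.

Compute partial derivatives:
  f_x = -3*x**2 + 4*x*y + 26*x + 2*y**2 - 4*y - 43.
  f_y = 2*x**2 + 4*x*y - 4*x - 10*y - 2.
Scan x_0 ∈ {−4, ..., 4}. For each x_0, f_y(x_0, y) is a polynomial in y; find its integer roots y ∈ {−4, ..., 4}, then test f_x and f at those candidates.
  x = -4: f_y(-4, y) = 46 - 26*y; no integer root y with |y| ≤ 4.
  x = -3: f_y(-3, y) = 28 - 22*y; no integer root y with |y| ≤ 4.
  x = -2: f_y(-2, y) = 14 - 18*y; no integer root y with |y| ≤ 4.
  x = -1: f_y(-1, y) = 4 - 14*y; no integer root y with |y| ≤ 4.
  x = 0: f_y(0, y) = -10*y - 2; no integer root y with |y| ≤ 4.
  x = 1: f_y(1, y) = -6*y - 4; no integer root y with |y| ≤ 4.
  x = 2: f_y(2, y) = -2*y - 2; vanishes at y ∈ {-1}. (2, -1): f_x = -5 ≠ 0.
  x = 3: f_y(3, y) = 2*y + 4; vanishes at y ∈ {-2}. (3, -2): f_x = 0, f = 0 — SINGULAR.
  x = 4: f_y(4, y) = 6*y + 14; no integer root y with |y| ≤ 4.
Only singular point on the grid: (3, -2).
Classify: substitute x = 3 + u, y = -2 + v and expand: f = -u**3 + 2*u**2*v + 2*u*v**2 + v**2.
No constant or linear terms (consistent with a singular point). Quadratic part: v**2. Cubic part: -u**3 + 2*u**2*v + 2*u*v**2.
The quadratic part v**2 is a perfect square, so there is a single (double) tangent line v = 0, i.e. y = -2. Restricting the cubic part to that line (v = 0) leaves -u**3 ≠ 0, so f is not divisible by v and the branch is v² ≈ u**3 to lowest order — this is a cusp.
Classification: cusp.


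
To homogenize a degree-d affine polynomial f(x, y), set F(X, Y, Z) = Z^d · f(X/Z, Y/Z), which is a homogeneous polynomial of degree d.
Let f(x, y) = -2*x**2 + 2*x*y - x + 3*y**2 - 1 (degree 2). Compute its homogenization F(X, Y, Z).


F(X, Y, Z) = -2*X**2 + 2*X*Y - X*Z + 3*Y**2 - Z**2

deg(f) = 2.
Substitute x = X/Z, y = Y/Z into f, then multiply by Z^2.
  monomial -2·x^2·y^0 ↦ -2·X^2·Y^0·Z^0.
  monomial 2·x^1·y^1 ↦ 2·X^1·Y^1·Z^0.
  monomial -1·x^1·y^0 ↦ -1·X^1·Y^0·Z^1.
  monomial 3·x^0·y^2 ↦ 3·X^0·Y^2·Z^0.
  monomial -1·x^0·y^0 ↦ -1·X^0·Y^0·Z^2.
Collecting: F(X, Y, Z) = -2*X**2 + 2*X*Y - X*Z + 3*Y**2 - Z**2.


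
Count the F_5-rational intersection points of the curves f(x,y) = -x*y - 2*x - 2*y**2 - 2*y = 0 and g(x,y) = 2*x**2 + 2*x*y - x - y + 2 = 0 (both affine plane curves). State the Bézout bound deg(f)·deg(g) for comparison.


Common zeros: ∅; count = 0; Bézout bound = 4.

deg(f) = 2, deg(g) = 2, so Bézout bound = 4.
Scan x ∈ F_5. For each x, list the y ∈ F_5 with f(x, y) ≡ 0 and those with g(x, y) ≡ 0 (mod 5); the common zeros in that column are the intersection.
  x = 0: f ≡ 0 at y ∈ {0, 4}; g ≡ 0 at y ∈ {2}; common: ∅.
  x = 1: f ≡ 0 at y ∈ ∅; g ≡ 0 at y ∈ {2}; common: ∅.
  x = 2: f ≡ 0 at y ∈ {1, 2}; g ≡ 0 at y ∈ {4}; common: ∅.
  x = 3: f ≡ 0 at y ∈ ∅; g ≡ 0 at y ∈ ∅; common: ∅.
  x = 4: f ≡ 0 at y ∈ ∅; g ≡ 0 at y ∈ {0}; common: ∅.
Collecting: common zeros = ∅, so the count is 0.
Comparison with the Bézout bound: 0 ≤ 4 = deg(f)·deg(g), as expected for curves with no common component (the affine F_5-count falls short of the bound because intersections may lie at infinity, over extension fields, or carry multiplicity).


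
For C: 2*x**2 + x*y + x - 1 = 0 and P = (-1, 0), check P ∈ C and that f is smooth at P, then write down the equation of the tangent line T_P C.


Tangent line at P: -3*x - y - 3 = 0.

Step 1: f(-1, 0) = 0, so P lies on C.
Step 2: partial derivatives
  f_x(x, y) = 4*x + y + 1, f_y(x, y) = x.
  f_x(P) = -3, f_y(P) = -1 (gradient nonzero, so P is smooth).
Step 3: tangent line at P: -3·(x − -1) + -1·(y − 0) = 0.
Expanding: -3*x - y - 3 = 0.


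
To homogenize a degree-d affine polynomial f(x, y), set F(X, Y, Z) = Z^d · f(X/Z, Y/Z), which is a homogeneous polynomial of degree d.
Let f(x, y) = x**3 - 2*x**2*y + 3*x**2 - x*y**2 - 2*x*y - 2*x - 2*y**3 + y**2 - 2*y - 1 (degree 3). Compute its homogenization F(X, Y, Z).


F(X, Y, Z) = X**3 - 2*X**2*Y + 3*X**2*Z - X*Y**2 - 2*X*Y*Z - 2*X*Z**2 - 2*Y**3 + Y**2*Z - 2*Y*Z**2 - Z**3

deg(f) = 3.
Substitute x = X/Z, y = Y/Z into f, then multiply by Z^3.
  monomial 1·x^3·y^0 ↦ 1·X^3·Y^0·Z^0.
  monomial -2·x^2·y^1 ↦ -2·X^2·Y^1·Z^0.
  monomial 3·x^2·y^0 ↦ 3·X^2·Y^0·Z^1.
  monomial -1·x^1·y^2 ↦ -1·X^1·Y^2·Z^0.
  monomial -2·x^1·y^1 ↦ -2·X^1·Y^1·Z^1.
  monomial -2·x^1·y^0 ↦ -2·X^1·Y^0·Z^2.
  monomial -2·x^0·y^3 ↦ -2·X^0·Y^3·Z^0.
  monomial 1·x^0·y^2 ↦ 1·X^0·Y^2·Z^1.
  monomial -2·x^0·y^1 ↦ -2·X^0·Y^1·Z^2.
  monomial -1·x^0·y^0 ↦ -1·X^0·Y^0·Z^3.
Collecting: F(X, Y, Z) = X**3 - 2*X**2*Y + 3*X**2*Z - X*Y**2 - 2*X*Y*Z - 2*X*Z**2 - 2*Y**3 + Y**2*Z - 2*Y*Z**2 - Z**3.


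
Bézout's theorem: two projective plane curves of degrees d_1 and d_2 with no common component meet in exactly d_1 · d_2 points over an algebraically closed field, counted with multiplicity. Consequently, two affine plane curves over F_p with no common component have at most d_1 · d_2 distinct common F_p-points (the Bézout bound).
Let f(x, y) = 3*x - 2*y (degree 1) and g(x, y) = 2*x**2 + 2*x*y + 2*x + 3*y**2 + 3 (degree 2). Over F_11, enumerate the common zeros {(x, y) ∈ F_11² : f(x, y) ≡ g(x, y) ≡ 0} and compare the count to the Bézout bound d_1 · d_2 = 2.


Common zeros: ∅; count = 0; Bézout bound = 2.

deg(f) = 1, deg(g) = 2, so Bézout bound = 2.
Scan x ∈ F_11. For each x, list the y ∈ F_11 with f(x, y) ≡ 0 and those with g(x, y) ≡ 0 (mod 11); the common zeros in that column are the intersection.
  x = 0: f ≡ 0 at y ∈ {0}; g ≡ 0 at y ∈ ∅; common: ∅.
  x = 1: f ≡ 0 at y ∈ {7}; g ≡ 0 at y ∈ ∅; common: ∅.
  x = 2: f ≡ 0 at y ∈ {3}; g ≡ 0 at y ∈ {1, 5}; common: ∅.
  x = 3: f ≡ 0 at y ∈ {10}; g ≡ 0 at y ∈ {4, 5}; common: ∅.
  x = 4: f ≡ 0 at y ∈ {6}; g ≡ 0 at y ∈ ∅; common: ∅.
  x = 5: f ≡ 0 at y ∈ {2}; g ≡ 0 at y ∈ {6, 9}; common: ∅.
  x = 6: f ≡ 0 at y ∈ {9}; g ≡ 0 at y ∈ ∅; common: ∅.
  x = 7: f ≡ 0 at y ∈ {5}; g ≡ 0 at y ∈ {1, 9}; common: ∅.
  x = 8: f ≡ 0 at y ∈ {1}; g ≡ 0 at y ∈ ∅; common: ∅.
  x = 9: f ≡ 0 at y ∈ {8}; g ≡ 0 at y ∈ {2, 3}; common: ∅.
  x = 10: f ≡ 0 at y ∈ {4}; g ≡ 0 at y ∈ {2, 6}; common: ∅.
Collecting: common zeros = ∅, so the count is 0.
Comparison with the Bézout bound: 0 ≤ 2 = deg(f)·deg(g), as expected for curves with no common component (the affine F_11-count falls short of the bound because intersections may lie at infinity, over extension fields, or carry multiplicity).


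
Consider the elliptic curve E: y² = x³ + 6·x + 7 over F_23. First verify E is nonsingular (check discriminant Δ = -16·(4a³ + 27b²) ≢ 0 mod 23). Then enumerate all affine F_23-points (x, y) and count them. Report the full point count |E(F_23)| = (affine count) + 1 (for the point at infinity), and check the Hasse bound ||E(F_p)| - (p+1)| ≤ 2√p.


Affine points = {(2, 2), (2, 21), (3, 11), (3, 12), (4, 7), (4, 16), (5, 1), (5, 22), (6, 11), (6, 12), (7, 1), (7, 22), (9, 10), (9, 13), (10, 3), (10, 20), (11, 1), (11, 22), (12, 6), (12, 17), (14, 11), (14, 12), (16, 6), (16, 17), (17, 10), (17, 13), (18, 6), (18, 17), (20, 10), (20, 13), (22, 0)}; affine count = 31; |E(F_23)| = 32.

Discriminant check: Δ ∝ 4a³ + 27b² = 4·6³ + 27·7² = 4·216 + 27·49 ≡ 2 (mod 23). Nonzero ⇒ E is nonsingular.
For each x ∈ F_23, compute rhs = x³ + 6·x + 7 mod 23, then count y ∈ F_23 with y² ≡ rhs.
  x = 0: rhs = 7, matching y values: none (0 points).
  x = 1: rhs = 14, matching y values: none (0 points).
  x = 2: rhs = 4, matching y values: 2, 21 (2 points).
  x = 3: rhs = 6, matching y values: 11, 12 (2 points).
  x = 4: rhs = 3, matching y values: 7, 16 (2 points).
  x = 5: rhs = 1, matching y values: 1, 22 (2 points).
  x = 6: rhs = 6, matching y values: 11, 12 (2 points).
  x = 7: rhs = 1, matching y values: 1, 22 (2 points).
  x = 8: rhs = 15, matching y values: none (0 points).
  x = 9: rhs = 8, matching y values: 10, 13 (2 points).
  x = 10: rhs = 9, matching y values: 3, 20 (2 points).
  x = 11: rhs = 1, matching y values: 1, 22 (2 points).
  x = 12: rhs = 13, matching y values: 6, 17 (2 points).
  x = 13: rhs = 5, matching y values: none (0 points).
  x = 14: rhs = 6, matching y values: 11, 12 (2 points).
  x = 15: rhs = 22, matching y values: none (0 points).
  x = 16: rhs = 13, matching y values: 6, 17 (2 points).
  x = 17: rhs = 8, matching y values: 10, 13 (2 points).
  x = 18: rhs = 13, matching y values: 6, 17 (2 points).
  x = 19: rhs = 11, matching y values: none (0 points).
  x = 20: rhs = 8, matching y values: 10, 13 (2 points).
  x = 21: rhs = 10, matching y values: none (0 points).
  x = 22: rhs = 0, matching y values: 0 (1 points).
Total affine count: 31.
Full point count |E(F_23)| = 31 + 1 = 32.
Hasse bound: |32 − (23+1)| = |8| = 8 ≤ 2√23 ≈ 9.5917 ✓.


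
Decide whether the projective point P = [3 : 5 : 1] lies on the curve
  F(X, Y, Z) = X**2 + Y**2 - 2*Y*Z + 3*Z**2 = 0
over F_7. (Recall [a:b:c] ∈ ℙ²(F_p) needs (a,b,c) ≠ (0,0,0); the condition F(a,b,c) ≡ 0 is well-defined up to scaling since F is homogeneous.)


F(3,5,1) ≡ 6 (mod 7); P is NOT on the curve.

Evaluate F(3, 5, 1) term-by-term (mod 7).
  X**2 ↦ 1·9·1·1 = 9
  Y**2 ↦ 1·1·25·1 = 25
  -2*Y*Z ↦ -2·1·5·1 = -10
  3*Z**2 ↦ 3·1·1·1 = 3
Sum: F(3, 5, 1) = (9) + (25) + (-10) + (3) = 27.
Reducing mod 7: 27 ≡ 6 (mod 7).
Since F(a, b, c) ≡ 6 ≠ 0 (mod 7), P does NOT lie on the curve.


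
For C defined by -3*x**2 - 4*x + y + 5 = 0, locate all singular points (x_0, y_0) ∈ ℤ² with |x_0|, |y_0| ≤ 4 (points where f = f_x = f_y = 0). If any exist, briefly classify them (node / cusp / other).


No singular points in the scanned grid; C is smooth there.

Compute partial derivatives:
  f_x = -6*x - 4.
  f_y = 1.
f_y = 1 is a nonzero constant, so f_y never vanishes: no point (x, y) can satisfy f = f_x = f_y = 0. In particular no (x, y) ∈ {−4, ..., 4}² is singular; the curve is smooth.


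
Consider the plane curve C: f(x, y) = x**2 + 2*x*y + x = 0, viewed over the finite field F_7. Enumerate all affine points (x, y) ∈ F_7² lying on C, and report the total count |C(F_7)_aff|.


Affine F_7-points: {(0, 0), (0, 1), (0, 2), (0, 3), (0, 4), (0, 5), (0, 6), (1, 6), (2, 2), (3, 5), (4, 1), (5, 4), (6, 0)}; count = 13.

For each of the 49 pairs (x, y) ∈ F_7², evaluate f(x, y) mod 7. Record the zeros.
  x = 0: [0↦0, 1↦0, 2↦0, 3↦0, 4↦0, 5↦0, 6↦0]  zeros at y ∈ {0, 1, 2, 3, 4, 5, 6}
  x = 1: [0↦2, 1↦4, 2↦6, 3↦1, 4↦3, 5↦5, 6↦0]  zeros at y ∈ {6}
  x = 2: [0↦6, 1↦3, 2↦0, 3↦4, 4↦1, 5↦5, 6↦2]  zeros at y ∈ {2}
  x = 3: [0↦5, 1↦4, 2↦3, 3↦2, 4↦1, 5↦0, 6↦6]  zeros at y ∈ {5}
  x = 4: [0↦6, 1↦0, 2↦1, 3↦2, 4↦3, 5↦4, 6↦5]  zeros at y ∈ {1}
  x = 5: [0↦2, 1↦5, 2↦1, 3↦4, 4↦0, 5↦3, 6↦6]  zeros at y ∈ {4}
  x = 6: [0↦0, 1↦5, 2↦3, 3↦1, 4↦6, 5↦4, 6↦2]  zeros at y ∈ {0}
Collecting zeros: affine points = {(0, 0), (0, 1), (0, 2), (0, 3), (0, 4), (0, 5), (0, 6), (1, 6), (2, 2), (3, 5), (4, 1), (5, 4), (6, 0)}.
Total count |C(F_7)_aff| = 13.


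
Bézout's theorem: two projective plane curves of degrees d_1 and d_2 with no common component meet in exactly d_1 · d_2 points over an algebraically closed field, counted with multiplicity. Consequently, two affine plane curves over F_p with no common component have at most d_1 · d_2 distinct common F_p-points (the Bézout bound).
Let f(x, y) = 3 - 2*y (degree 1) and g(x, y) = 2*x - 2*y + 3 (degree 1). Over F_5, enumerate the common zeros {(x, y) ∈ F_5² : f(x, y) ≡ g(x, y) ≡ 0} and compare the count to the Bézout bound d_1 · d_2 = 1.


Common zeros: {(0, 4)}; count = 1; Bézout bound = 1.

deg(f) = 1, deg(g) = 1, so Bézout bound = 1.
Scan x ∈ F_5. For each x, list the y ∈ F_5 with f(x, y) ≡ 0 and those with g(x, y) ≡ 0 (mod 5); the common zeros in that column are the intersection.
  x = 0: f ≡ 0 at y ∈ {4}; g ≡ 0 at y ∈ {4}; common: {4}.
  x = 1: f ≡ 0 at y ∈ {4}; g ≡ 0 at y ∈ {0}; common: ∅.
  x = 2: f ≡ 0 at y ∈ {4}; g ≡ 0 at y ∈ {1}; common: ∅.
  x = 3: f ≡ 0 at y ∈ {4}; g ≡ 0 at y ∈ {2}; common: ∅.
  x = 4: f ≡ 0 at y ∈ {4}; g ≡ 0 at y ∈ {3}; common: ∅.
Collecting: common zeros = {(0, 4)}, so the count is 1.
Comparison with the Bézout bound: 1 ≤ 1 = deg(f)·deg(g), as expected for curves with no common component (the bound is attained).


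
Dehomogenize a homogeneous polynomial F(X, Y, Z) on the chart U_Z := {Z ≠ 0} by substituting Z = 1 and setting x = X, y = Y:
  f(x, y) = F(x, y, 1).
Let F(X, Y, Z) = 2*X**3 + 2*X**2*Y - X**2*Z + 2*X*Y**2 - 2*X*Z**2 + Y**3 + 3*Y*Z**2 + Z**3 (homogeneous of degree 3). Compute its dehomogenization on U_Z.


f(x, y) = 2*x**3 + 2*x**2*y - x**2 + 2*x*y**2 - 2*x + y**3 + 3*y + 1

On U_Z we set Z = 1. Each monomial c·X^i·Y^j·Z^k in F becomes c·x^i·y^j·1^k = c·x^i·y^j.
Substituting Z = 1: F(X, Y, 1) = 2*x**3 + 2*x**2*y - x**2 + 2*x*y**2 - 2*x + y**3 + 3*y + 1.
Note: deg(f) ≤ deg(F) = 3; strict inequality happens when F is divisible by Z (lost terms).
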